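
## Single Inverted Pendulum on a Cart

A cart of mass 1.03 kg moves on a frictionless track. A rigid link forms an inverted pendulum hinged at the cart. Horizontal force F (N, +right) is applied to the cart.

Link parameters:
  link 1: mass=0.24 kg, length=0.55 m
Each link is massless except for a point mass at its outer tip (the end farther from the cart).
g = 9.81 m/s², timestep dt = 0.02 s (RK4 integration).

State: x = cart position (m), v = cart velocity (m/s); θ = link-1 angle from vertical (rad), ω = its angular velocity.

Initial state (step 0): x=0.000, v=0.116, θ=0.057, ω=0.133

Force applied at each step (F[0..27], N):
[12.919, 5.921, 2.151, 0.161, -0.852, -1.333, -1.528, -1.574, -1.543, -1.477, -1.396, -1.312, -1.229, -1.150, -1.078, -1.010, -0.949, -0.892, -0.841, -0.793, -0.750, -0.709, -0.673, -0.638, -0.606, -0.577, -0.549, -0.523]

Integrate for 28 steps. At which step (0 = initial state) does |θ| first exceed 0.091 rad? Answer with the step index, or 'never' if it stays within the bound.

Answer: never

Derivation:
apply F[0]=+12.919 → step 1: x=0.005, v=0.364, θ=0.055, ω=-0.297
apply F[1]=+5.921 → step 2: x=0.013, v=0.477, θ=0.048, ω=-0.483
apply F[2]=+2.151 → step 3: x=0.023, v=0.516, θ=0.037, ω=-0.540
apply F[3]=+0.161 → step 4: x=0.033, v=0.518, θ=0.027, ω=-0.532
apply F[4]=-0.852 → step 5: x=0.044, v=0.501, θ=0.016, ω=-0.492
apply F[5]=-1.333 → step 6: x=0.053, v=0.474, θ=0.007, ω=-0.440
apply F[6]=-1.528 → step 7: x=0.063, v=0.444, θ=-0.001, ω=-0.385
apply F[7]=-1.574 → step 8: x=0.071, v=0.414, θ=-0.008, ω=-0.332
apply F[8]=-1.543 → step 9: x=0.079, v=0.385, θ=-0.014, ω=-0.282
apply F[9]=-1.477 → step 10: x=0.087, v=0.357, θ=-0.020, ω=-0.237
apply F[10]=-1.396 → step 11: x=0.093, v=0.331, θ=-0.024, ω=-0.198
apply F[11]=-1.312 → step 12: x=0.100, v=0.306, θ=-0.028, ω=-0.163
apply F[12]=-1.229 → step 13: x=0.106, v=0.284, θ=-0.031, ω=-0.132
apply F[13]=-1.150 → step 14: x=0.111, v=0.263, θ=-0.033, ω=-0.106
apply F[14]=-1.078 → step 15: x=0.116, v=0.244, θ=-0.035, ω=-0.083
apply F[15]=-1.010 → step 16: x=0.121, v=0.226, θ=-0.036, ω=-0.063
apply F[16]=-0.949 → step 17: x=0.125, v=0.209, θ=-0.037, ω=-0.045
apply F[17]=-0.892 → step 18: x=0.129, v=0.193, θ=-0.038, ω=-0.030
apply F[18]=-0.841 → step 19: x=0.133, v=0.179, θ=-0.039, ω=-0.018
apply F[19]=-0.793 → step 20: x=0.136, v=0.165, θ=-0.039, ω=-0.007
apply F[20]=-0.750 → step 21: x=0.140, v=0.152, θ=-0.039, ω=0.003
apply F[21]=-0.709 → step 22: x=0.143, v=0.140, θ=-0.039, ω=0.011
apply F[22]=-0.673 → step 23: x=0.145, v=0.129, θ=-0.038, ω=0.017
apply F[23]=-0.638 → step 24: x=0.148, v=0.118, θ=-0.038, ω=0.023
apply F[24]=-0.606 → step 25: x=0.150, v=0.108, θ=-0.038, ω=0.028
apply F[25]=-0.577 → step 26: x=0.152, v=0.099, θ=-0.037, ω=0.032
apply F[26]=-0.549 → step 27: x=0.154, v=0.090, θ=-0.036, ω=0.035
apply F[27]=-0.523 → step 28: x=0.156, v=0.081, θ=-0.036, ω=0.038
max |θ| = 0.057 ≤ 0.091 over all 29 states.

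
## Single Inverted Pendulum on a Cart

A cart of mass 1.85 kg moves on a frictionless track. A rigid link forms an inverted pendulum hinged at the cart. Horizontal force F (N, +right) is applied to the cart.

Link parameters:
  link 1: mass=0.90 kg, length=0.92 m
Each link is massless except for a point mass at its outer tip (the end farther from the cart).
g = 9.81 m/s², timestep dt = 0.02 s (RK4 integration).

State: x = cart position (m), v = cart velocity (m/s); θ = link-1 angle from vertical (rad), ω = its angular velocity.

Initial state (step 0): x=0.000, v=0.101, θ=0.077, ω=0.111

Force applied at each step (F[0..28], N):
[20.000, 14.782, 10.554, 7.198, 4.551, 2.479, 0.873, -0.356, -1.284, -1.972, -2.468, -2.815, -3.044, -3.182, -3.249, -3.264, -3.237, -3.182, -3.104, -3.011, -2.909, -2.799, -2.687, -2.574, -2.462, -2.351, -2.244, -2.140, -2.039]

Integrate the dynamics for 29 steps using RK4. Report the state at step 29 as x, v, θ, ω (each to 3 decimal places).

apply F[0]=+20.000 → step 1: x=0.004, v=0.309, θ=0.077, ω=-0.098
apply F[1]=+14.782 → step 2: x=0.012, v=0.461, θ=0.074, ω=-0.247
apply F[2]=+10.554 → step 3: x=0.022, v=0.569, θ=0.068, ω=-0.348
apply F[3]=+7.198 → step 4: x=0.034, v=0.640, θ=0.060, ω=-0.412
apply F[4]=+4.551 → step 5: x=0.047, v=0.684, θ=0.052, ω=-0.448
apply F[5]=+2.479 → step 6: x=0.061, v=0.707, θ=0.042, ω=-0.462
apply F[6]=+0.873 → step 7: x=0.076, v=0.712, θ=0.033, ω=-0.461
apply F[7]=-0.356 → step 8: x=0.090, v=0.706, θ=0.024, ω=-0.447
apply F[8]=-1.284 → step 9: x=0.104, v=0.690, θ=0.015, ω=-0.426
apply F[9]=-1.972 → step 10: x=0.117, v=0.668, θ=0.007, ω=-0.399
apply F[10]=-2.468 → step 11: x=0.130, v=0.641, θ=-0.001, ω=-0.369
apply F[11]=-2.815 → step 12: x=0.143, v=0.611, θ=-0.008, ω=-0.338
apply F[12]=-3.044 → step 13: x=0.155, v=0.579, θ=-0.014, ω=-0.305
apply F[13]=-3.182 → step 14: x=0.166, v=0.546, θ=-0.020, ω=-0.273
apply F[14]=-3.249 → step 15: x=0.177, v=0.513, θ=-0.025, ω=-0.242
apply F[15]=-3.264 → step 16: x=0.187, v=0.480, θ=-0.029, ω=-0.212
apply F[16]=-3.237 → step 17: x=0.196, v=0.448, θ=-0.033, ω=-0.184
apply F[17]=-3.182 → step 18: x=0.204, v=0.417, θ=-0.037, ω=-0.158
apply F[18]=-3.104 → step 19: x=0.213, v=0.388, θ=-0.040, ω=-0.134
apply F[19]=-3.011 → step 20: x=0.220, v=0.359, θ=-0.042, ω=-0.112
apply F[20]=-2.909 → step 21: x=0.227, v=0.332, θ=-0.044, ω=-0.091
apply F[21]=-2.799 → step 22: x=0.233, v=0.306, θ=-0.046, ω=-0.073
apply F[22]=-2.687 → step 23: x=0.239, v=0.281, θ=-0.047, ω=-0.056
apply F[23]=-2.574 → step 24: x=0.245, v=0.258, θ=-0.048, ω=-0.041
apply F[24]=-2.462 → step 25: x=0.249, v=0.236, θ=-0.049, ω=-0.027
apply F[25]=-2.351 → step 26: x=0.254, v=0.215, θ=-0.049, ω=-0.015
apply F[26]=-2.244 → step 27: x=0.258, v=0.196, θ=-0.049, ω=-0.005
apply F[27]=-2.140 → step 28: x=0.262, v=0.177, θ=-0.049, ω=0.005
apply F[28]=-2.039 → step 29: x=0.265, v=0.160, θ=-0.049, ω=0.013

Answer: x=0.265, v=0.160, θ=-0.049, ω=0.013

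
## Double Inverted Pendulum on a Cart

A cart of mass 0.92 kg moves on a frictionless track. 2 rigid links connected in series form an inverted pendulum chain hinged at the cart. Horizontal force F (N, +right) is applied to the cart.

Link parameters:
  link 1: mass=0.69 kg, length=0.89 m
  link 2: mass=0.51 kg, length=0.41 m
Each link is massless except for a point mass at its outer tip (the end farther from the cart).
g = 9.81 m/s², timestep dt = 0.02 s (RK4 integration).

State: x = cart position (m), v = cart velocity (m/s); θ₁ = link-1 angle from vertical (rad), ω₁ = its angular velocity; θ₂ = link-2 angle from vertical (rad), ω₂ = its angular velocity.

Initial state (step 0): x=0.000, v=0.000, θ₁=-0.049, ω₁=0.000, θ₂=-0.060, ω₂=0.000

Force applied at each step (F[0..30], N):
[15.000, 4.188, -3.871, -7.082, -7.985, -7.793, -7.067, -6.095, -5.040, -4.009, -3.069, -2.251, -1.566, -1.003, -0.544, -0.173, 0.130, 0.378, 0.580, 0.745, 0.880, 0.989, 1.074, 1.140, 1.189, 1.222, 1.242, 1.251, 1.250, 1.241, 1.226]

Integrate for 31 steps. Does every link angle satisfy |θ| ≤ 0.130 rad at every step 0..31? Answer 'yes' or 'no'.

apply F[0]=+15.000 → step 1: x=0.003, v=0.338, θ₁=-0.053, ω₁=-0.389, θ₂=-0.060, ω₂=-0.007
apply F[1]=+4.188 → step 2: x=0.011, v=0.443, θ₁=-0.062, ω₁=-0.519, θ₂=-0.060, ω₂=-0.010
apply F[2]=-3.871 → step 3: x=0.019, v=0.376, θ₁=-0.072, ω₁=-0.459, θ₂=-0.060, ω₂=-0.004
apply F[3]=-7.082 → step 4: x=0.026, v=0.242, θ₁=-0.080, ω₁=-0.328, θ₂=-0.060, ω₂=0.009
apply F[4]=-7.985 → step 5: x=0.029, v=0.090, θ₁=-0.085, ω₁=-0.181, θ₂=-0.060, ω₂=0.028
apply F[5]=-7.793 → step 6: x=0.029, v=-0.056, θ₁=-0.087, ω₁=-0.041, θ₂=-0.059, ω₂=0.052
apply F[6]=-7.067 → step 7: x=0.027, v=-0.186, θ₁=-0.086, ω₁=0.081, θ₂=-0.058, ω₂=0.076
apply F[7]=-6.095 → step 8: x=0.022, v=-0.296, θ₁=-0.084, ω₁=0.180, θ₂=-0.056, ω₂=0.101
apply F[8]=-5.040 → step 9: x=0.015, v=-0.384, θ₁=-0.079, ω₁=0.257, θ₂=-0.054, ω₂=0.124
apply F[9]=-4.009 → step 10: x=0.007, v=-0.451, θ₁=-0.074, ω₁=0.311, θ₂=-0.051, ω₂=0.144
apply F[10]=-3.069 → step 11: x=-0.003, v=-0.500, θ₁=-0.067, ω₁=0.346, θ₂=-0.048, ω₂=0.162
apply F[11]=-2.251 → step 12: x=-0.013, v=-0.532, θ₁=-0.060, ω₁=0.366, θ₂=-0.045, ω₂=0.176
apply F[12]=-1.566 → step 13: x=-0.024, v=-0.552, θ₁=-0.053, ω₁=0.374, θ₂=-0.041, ω₂=0.187
apply F[13]=-1.003 → step 14: x=-0.035, v=-0.562, θ₁=-0.045, ω₁=0.372, θ₂=-0.037, ω₂=0.195
apply F[14]=-0.544 → step 15: x=-0.046, v=-0.563, θ₁=-0.038, ω₁=0.363, θ₂=-0.033, ω₂=0.200
apply F[15]=-0.173 → step 16: x=-0.057, v=-0.558, θ₁=-0.031, ω₁=0.350, θ₂=-0.029, ω₂=0.203
apply F[16]=+0.130 → step 17: x=-0.068, v=-0.548, θ₁=-0.024, ω₁=0.333, θ₂=-0.025, ω₂=0.203
apply F[17]=+0.378 → step 18: x=-0.079, v=-0.535, θ₁=-0.018, ω₁=0.313, θ₂=-0.021, ω₂=0.201
apply F[18]=+0.580 → step 19: x=-0.090, v=-0.518, θ₁=-0.012, ω₁=0.293, θ₂=-0.017, ω₂=0.197
apply F[19]=+0.745 → step 20: x=-0.100, v=-0.500, θ₁=-0.006, ω₁=0.271, θ₂=-0.013, ω₂=0.191
apply F[20]=+0.880 → step 21: x=-0.110, v=-0.480, θ₁=-0.001, ω₁=0.249, θ₂=-0.010, ω₂=0.185
apply F[21]=+0.989 → step 22: x=-0.119, v=-0.459, θ₁=0.004, ω₁=0.228, θ₂=-0.006, ω₂=0.177
apply F[22]=+1.074 → step 23: x=-0.128, v=-0.437, θ₁=0.008, ω₁=0.206, θ₂=-0.003, ω₂=0.168
apply F[23]=+1.140 → step 24: x=-0.137, v=-0.415, θ₁=0.012, ω₁=0.186, θ₂=0.001, ω₂=0.159
apply F[24]=+1.189 → step 25: x=-0.145, v=-0.393, θ₁=0.016, ω₁=0.166, θ₂=0.004, ω₂=0.149
apply F[25]=+1.222 → step 26: x=-0.152, v=-0.371, θ₁=0.019, ω₁=0.147, θ₂=0.007, ω₂=0.139
apply F[26]=+1.242 → step 27: x=-0.160, v=-0.349, θ₁=0.022, ω₁=0.129, θ₂=0.009, ω₂=0.128
apply F[27]=+1.251 → step 28: x=-0.166, v=-0.328, θ₁=0.024, ω₁=0.112, θ₂=0.012, ω₂=0.118
apply F[28]=+1.250 → step 29: x=-0.173, v=-0.307, θ₁=0.026, ω₁=0.096, θ₂=0.014, ω₂=0.108
apply F[29]=+1.241 → step 30: x=-0.179, v=-0.287, θ₁=0.028, ω₁=0.082, θ₂=0.016, ω₂=0.098
apply F[30]=+1.226 → step 31: x=-0.184, v=-0.268, θ₁=0.029, ω₁=0.068, θ₂=0.018, ω₂=0.088
Max |angle| over trajectory = 0.087 rad; bound = 0.130 → within bound.

Answer: yes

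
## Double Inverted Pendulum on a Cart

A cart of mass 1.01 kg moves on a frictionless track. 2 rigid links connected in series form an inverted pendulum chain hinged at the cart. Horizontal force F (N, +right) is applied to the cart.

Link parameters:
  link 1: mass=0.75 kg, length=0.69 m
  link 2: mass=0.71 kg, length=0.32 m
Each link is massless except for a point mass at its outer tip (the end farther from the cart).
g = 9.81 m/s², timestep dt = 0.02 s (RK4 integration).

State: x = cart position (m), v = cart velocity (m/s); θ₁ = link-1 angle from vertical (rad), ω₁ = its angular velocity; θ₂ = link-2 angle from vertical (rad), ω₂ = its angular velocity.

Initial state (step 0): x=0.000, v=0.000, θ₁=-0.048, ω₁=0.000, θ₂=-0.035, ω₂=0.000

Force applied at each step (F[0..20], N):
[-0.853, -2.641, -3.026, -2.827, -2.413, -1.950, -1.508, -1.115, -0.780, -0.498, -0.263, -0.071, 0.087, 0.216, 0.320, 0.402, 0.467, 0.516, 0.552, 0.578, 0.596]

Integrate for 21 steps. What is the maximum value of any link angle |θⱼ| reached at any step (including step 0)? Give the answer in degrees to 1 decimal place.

apply F[0]=-0.853 → step 1: x=-0.000, v=-0.003, θ₁=-0.048, ω₁=-0.012, θ₂=-0.035, ω₂=0.016
apply F[1]=-2.641 → step 2: x=-0.000, v=-0.042, θ₁=-0.048, ω₁=0.026, θ₂=-0.034, ω₂=0.032
apply F[2]=-3.026 → step 3: x=-0.002, v=-0.088, θ₁=-0.047, ω₁=0.076, θ₂=-0.034, ω₂=0.048
apply F[3]=-2.827 → step 4: x=-0.004, v=-0.131, θ₁=-0.045, ω₁=0.121, θ₂=-0.032, ω₂=0.064
apply F[4]=-2.413 → step 5: x=-0.007, v=-0.166, θ₁=-0.042, ω₁=0.157, θ₂=-0.031, ω₂=0.078
apply F[5]=-1.950 → step 6: x=-0.011, v=-0.193, θ₁=-0.039, ω₁=0.182, θ₂=-0.029, ω₂=0.091
apply F[6]=-1.508 → step 7: x=-0.015, v=-0.213, θ₁=-0.035, ω₁=0.197, θ₂=-0.027, ω₂=0.101
apply F[7]=-1.115 → step 8: x=-0.019, v=-0.225, θ₁=-0.031, ω₁=0.204, θ₂=-0.025, ω₂=0.109
apply F[8]=-0.780 → step 9: x=-0.024, v=-0.233, θ₁=-0.027, ω₁=0.205, θ₂=-0.023, ω₂=0.115
apply F[9]=-0.498 → step 10: x=-0.028, v=-0.235, θ₁=-0.023, ω₁=0.201, θ₂=-0.021, ω₂=0.118
apply F[10]=-0.263 → step 11: x=-0.033, v=-0.235, θ₁=-0.019, ω₁=0.194, θ₂=-0.018, ω₂=0.120
apply F[11]=-0.071 → step 12: x=-0.038, v=-0.231, θ₁=-0.015, ω₁=0.184, θ₂=-0.016, ω₂=0.120
apply F[12]=+0.087 → step 13: x=-0.042, v=-0.226, θ₁=-0.012, ω₁=0.173, θ₂=-0.014, ω₂=0.118
apply F[13]=+0.216 → step 14: x=-0.047, v=-0.219, θ₁=-0.008, ω₁=0.160, θ₂=-0.011, ω₂=0.115
apply F[14]=+0.320 → step 15: x=-0.051, v=-0.210, θ₁=-0.005, ω₁=0.147, θ₂=-0.009, ω₂=0.111
apply F[15]=+0.402 → step 16: x=-0.055, v=-0.201, θ₁=-0.002, ω₁=0.134, θ₂=-0.007, ω₂=0.106
apply F[16]=+0.467 → step 17: x=-0.059, v=-0.192, θ₁=0.000, ω₁=0.121, θ₂=-0.005, ω₂=0.101
apply F[17]=+0.516 → step 18: x=-0.063, v=-0.182, θ₁=0.002, ω₁=0.108, θ₂=-0.003, ω₂=0.095
apply F[18]=+0.552 → step 19: x=-0.066, v=-0.172, θ₁=0.004, ω₁=0.096, θ₂=-0.001, ω₂=0.089
apply F[19]=+0.578 → step 20: x=-0.070, v=-0.162, θ₁=0.006, ω₁=0.085, θ₂=0.001, ω₂=0.082
apply F[20]=+0.596 → step 21: x=-0.073, v=-0.152, θ₁=0.008, ω₁=0.074, θ₂=0.002, ω₂=0.076
Max |angle| over trajectory = 0.048 rad = 2.8°.

Answer: 2.8°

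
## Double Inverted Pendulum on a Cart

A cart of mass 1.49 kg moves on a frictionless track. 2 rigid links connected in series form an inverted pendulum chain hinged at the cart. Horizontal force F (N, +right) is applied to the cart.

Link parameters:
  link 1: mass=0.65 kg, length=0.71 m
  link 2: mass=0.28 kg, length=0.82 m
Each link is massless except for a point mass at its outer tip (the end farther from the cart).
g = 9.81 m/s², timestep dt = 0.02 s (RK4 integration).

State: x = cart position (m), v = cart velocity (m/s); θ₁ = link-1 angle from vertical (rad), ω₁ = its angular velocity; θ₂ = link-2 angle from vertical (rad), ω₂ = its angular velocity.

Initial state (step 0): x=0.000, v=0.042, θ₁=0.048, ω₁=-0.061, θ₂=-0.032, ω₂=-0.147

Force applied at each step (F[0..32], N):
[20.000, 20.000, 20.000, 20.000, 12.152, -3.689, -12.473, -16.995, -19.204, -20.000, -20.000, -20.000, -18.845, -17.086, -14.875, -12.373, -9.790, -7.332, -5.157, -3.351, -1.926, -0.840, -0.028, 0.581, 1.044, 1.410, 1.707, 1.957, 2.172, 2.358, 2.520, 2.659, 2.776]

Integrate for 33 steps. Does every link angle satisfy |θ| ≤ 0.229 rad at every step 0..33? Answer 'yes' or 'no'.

Answer: yes

Derivation:
apply F[0]=+20.000 → step 1: x=0.003, v=0.304, θ₁=0.043, ω₁=-0.408, θ₂=-0.035, ω₂=-0.176
apply F[1]=+20.000 → step 2: x=0.012, v=0.568, θ₁=0.032, ω₁=-0.759, θ₂=-0.039, ω₂=-0.202
apply F[2]=+20.000 → step 3: x=0.026, v=0.834, θ₁=0.013, ω₁=-1.120, θ₂=-0.043, ω₂=-0.223
apply F[3]=+20.000 → step 4: x=0.046, v=1.102, θ₁=-0.013, ω₁=-1.493, θ₂=-0.048, ω₂=-0.237
apply F[4]=+12.152 → step 5: x=0.069, v=1.268, θ₁=-0.045, ω₁=-1.732, θ₂=-0.053, ω₂=-0.243
apply F[5]=-3.689 → step 6: x=0.094, v=1.225, θ₁=-0.080, ω₁=-1.689, θ₂=-0.058, ω₂=-0.241
apply F[6]=-12.473 → step 7: x=0.117, v=1.068, θ₁=-0.111, ω₁=-1.499, θ₂=-0.062, ω₂=-0.230
apply F[7]=-16.995 → step 8: x=0.136, v=0.855, θ₁=-0.139, ω₁=-1.244, θ₂=-0.067, ω₂=-0.209
apply F[8]=-19.204 → step 9: x=0.151, v=0.617, θ₁=-0.161, ω₁=-0.964, θ₂=-0.071, ω₂=-0.179
apply F[9]=-20.000 → step 10: x=0.161, v=0.372, θ₁=-0.177, ω₁=-0.684, θ₂=-0.074, ω₂=-0.141
apply F[10]=-20.000 → step 11: x=0.166, v=0.130, θ₁=-0.188, ω₁=-0.414, θ₂=-0.076, ω₂=-0.097
apply F[11]=-20.000 → step 12: x=0.166, v=-0.111, θ₁=-0.194, ω₁=-0.150, θ₂=-0.078, ω₂=-0.050
apply F[12]=-18.845 → step 13: x=0.162, v=-0.335, θ₁=-0.195, ω₁=0.090, θ₂=-0.078, ω₂=-0.003
apply F[13]=-17.086 → step 14: x=0.153, v=-0.537, θ₁=-0.191, ω₁=0.300, θ₂=-0.078, ω₂=0.043
apply F[14]=-14.875 → step 15: x=0.140, v=-0.711, θ₁=-0.183, ω₁=0.475, θ₂=-0.076, ω₂=0.086
apply F[15]=-12.373 → step 16: x=0.125, v=-0.854, θ₁=-0.172, ω₁=0.610, θ₂=-0.074, ω₂=0.124
apply F[16]=-9.790 → step 17: x=0.107, v=-0.964, θ₁=-0.159, ω₁=0.707, θ₂=-0.072, ω₂=0.157
apply F[17]=-7.332 → step 18: x=0.087, v=-1.044, θ₁=-0.144, ω₁=0.766, θ₂=-0.068, ω₂=0.185
apply F[18]=-5.157 → step 19: x=0.065, v=-1.097, θ₁=-0.129, ω₁=0.794, θ₂=-0.064, ω₂=0.209
apply F[19]=-3.351 → step 20: x=0.043, v=-1.127, θ₁=-0.113, ω₁=0.797, θ₂=-0.060, ω₂=0.228
apply F[20]=-1.926 → step 21: x=0.020, v=-1.141, θ₁=-0.097, ω₁=0.782, θ₂=-0.055, ω₂=0.243
apply F[21]=-0.840 → step 22: x=-0.003, v=-1.142, θ₁=-0.082, ω₁=0.755, θ₂=-0.050, ω₂=0.255
apply F[22]=-0.028 → step 23: x=-0.025, v=-1.134, θ₁=-0.067, ω₁=0.720, θ₂=-0.045, ω₂=0.264
apply F[23]=+0.581 → step 24: x=-0.048, v=-1.119, θ₁=-0.053, ω₁=0.680, θ₂=-0.040, ω₂=0.270
apply F[24]=+1.044 → step 25: x=-0.070, v=-1.099, θ₁=-0.040, ω₁=0.639, θ₂=-0.034, ω₂=0.273
apply F[25]=+1.410 → step 26: x=-0.092, v=-1.076, θ₁=-0.027, ω₁=0.597, θ₂=-0.029, ω₂=0.274
apply F[26]=+1.707 → step 27: x=-0.113, v=-1.051, θ₁=-0.016, ω₁=0.556, θ₂=-0.023, ω₂=0.272
apply F[27]=+1.957 → step 28: x=-0.134, v=-1.023, θ₁=-0.005, ω₁=0.516, θ₂=-0.018, ω₂=0.269
apply F[28]=+2.172 → step 29: x=-0.154, v=-0.994, θ₁=0.005, ω₁=0.476, θ₂=-0.012, ω₂=0.264
apply F[29]=+2.358 → step 30: x=-0.174, v=-0.964, θ₁=0.014, ω₁=0.438, θ₂=-0.007, ω₂=0.257
apply F[30]=+2.520 → step 31: x=-0.192, v=-0.932, θ₁=0.022, ω₁=0.401, θ₂=-0.002, ω₂=0.249
apply F[31]=+2.659 → step 32: x=-0.211, v=-0.900, θ₁=0.030, ω₁=0.366, θ₂=0.003, ω₂=0.241
apply F[32]=+2.776 → step 33: x=-0.228, v=-0.866, θ₁=0.037, ω₁=0.332, θ₂=0.007, ω₂=0.231
Max |angle| over trajectory = 0.195 rad; bound = 0.229 → within bound.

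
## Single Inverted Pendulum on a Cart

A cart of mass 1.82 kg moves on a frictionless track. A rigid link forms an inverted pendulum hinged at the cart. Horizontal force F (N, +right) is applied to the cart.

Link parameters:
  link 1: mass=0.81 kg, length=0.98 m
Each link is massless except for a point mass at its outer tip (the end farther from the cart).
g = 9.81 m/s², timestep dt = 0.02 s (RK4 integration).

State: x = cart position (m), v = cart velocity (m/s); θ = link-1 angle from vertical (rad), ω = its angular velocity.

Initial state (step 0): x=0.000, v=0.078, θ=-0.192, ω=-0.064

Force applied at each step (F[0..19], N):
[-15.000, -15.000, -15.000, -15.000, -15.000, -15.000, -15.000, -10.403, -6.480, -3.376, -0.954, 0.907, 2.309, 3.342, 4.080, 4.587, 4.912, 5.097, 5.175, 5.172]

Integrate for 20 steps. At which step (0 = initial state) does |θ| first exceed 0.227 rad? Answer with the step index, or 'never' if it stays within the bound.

Answer: never

Derivation:
apply F[0]=-15.000 → step 1: x=0.000, v=-0.068, θ=-0.192, ω=0.044
apply F[1]=-15.000 → step 2: x=-0.003, v=-0.214, θ=-0.190, ω=0.152
apply F[2]=-15.000 → step 3: x=-0.008, v=-0.361, θ=-0.186, ω=0.262
apply F[3]=-15.000 → step 4: x=-0.017, v=-0.508, θ=-0.180, ω=0.373
apply F[4]=-15.000 → step 5: x=-0.029, v=-0.656, θ=-0.171, ω=0.487
apply F[5]=-15.000 → step 6: x=-0.043, v=-0.805, θ=-0.160, ω=0.604
apply F[6]=-15.000 → step 7: x=-0.061, v=-0.956, θ=-0.147, ω=0.725
apply F[7]=-10.403 → step 8: x=-0.081, v=-1.058, θ=-0.132, ω=0.801
apply F[8]=-6.480 → step 9: x=-0.103, v=-1.119, θ=-0.115, ω=0.837
apply F[9]=-3.376 → step 10: x=-0.126, v=-1.147, θ=-0.099, ω=0.845
apply F[10]=-0.954 → step 11: x=-0.149, v=-1.150, θ=-0.082, ω=0.830
apply F[11]=+0.907 → step 12: x=-0.171, v=-1.135, θ=-0.066, ω=0.799
apply F[12]=+2.309 → step 13: x=-0.194, v=-1.105, θ=-0.050, ω=0.757
apply F[13]=+3.342 → step 14: x=-0.215, v=-1.064, θ=-0.035, ω=0.708
apply F[14]=+4.080 → step 15: x=-0.236, v=-1.017, θ=-0.022, ω=0.654
apply F[15]=+4.587 → step 16: x=-0.256, v=-0.965, θ=-0.009, ω=0.598
apply F[16]=+4.912 → step 17: x=-0.275, v=-0.911, θ=0.002, ω=0.542
apply F[17]=+5.097 → step 18: x=-0.293, v=-0.856, θ=0.012, ω=0.487
apply F[18]=+5.175 → step 19: x=-0.309, v=-0.800, θ=0.022, ω=0.434
apply F[19]=+5.172 → step 20: x=-0.325, v=-0.746, θ=0.030, ω=0.383
max |θ| = 0.192 ≤ 0.227 over all 21 states.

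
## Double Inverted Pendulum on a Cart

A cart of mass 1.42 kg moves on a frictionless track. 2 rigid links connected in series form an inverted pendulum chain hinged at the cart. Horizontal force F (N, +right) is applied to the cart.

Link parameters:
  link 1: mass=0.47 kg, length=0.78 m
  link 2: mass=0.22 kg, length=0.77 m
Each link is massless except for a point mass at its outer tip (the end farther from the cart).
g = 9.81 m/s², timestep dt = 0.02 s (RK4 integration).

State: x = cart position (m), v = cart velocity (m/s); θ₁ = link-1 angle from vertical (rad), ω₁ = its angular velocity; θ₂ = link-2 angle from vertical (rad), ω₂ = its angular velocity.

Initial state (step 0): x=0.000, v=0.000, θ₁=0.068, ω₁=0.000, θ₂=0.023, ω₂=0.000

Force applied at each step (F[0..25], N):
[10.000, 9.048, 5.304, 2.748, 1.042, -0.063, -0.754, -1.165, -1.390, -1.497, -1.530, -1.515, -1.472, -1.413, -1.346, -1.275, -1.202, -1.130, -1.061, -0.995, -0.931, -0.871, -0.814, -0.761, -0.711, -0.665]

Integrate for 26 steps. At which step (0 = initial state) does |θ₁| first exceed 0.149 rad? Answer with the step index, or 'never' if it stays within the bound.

apply F[0]=+10.000 → step 1: x=0.001, v=0.134, θ₁=0.067, ω₁=-0.149, θ₂=0.023, ω₂=-0.017
apply F[1]=+9.048 → step 2: x=0.005, v=0.255, θ₁=0.062, ω₁=-0.283, θ₂=0.022, ω₂=-0.034
apply F[2]=+5.304 → step 3: x=0.011, v=0.324, θ₁=0.056, ω₁=-0.352, θ₂=0.021, ω₂=-0.048
apply F[3]=+2.748 → step 4: x=0.018, v=0.358, θ₁=0.049, ω₁=-0.378, θ₂=0.020, ω₂=-0.059
apply F[4]=+1.042 → step 5: x=0.025, v=0.368, θ₁=0.041, ω₁=-0.377, θ₂=0.019, ω₂=-0.069
apply F[5]=-0.063 → step 6: x=0.032, v=0.364, θ₁=0.034, ω₁=-0.360, θ₂=0.018, ω₂=-0.076
apply F[6]=-0.754 → step 7: x=0.040, v=0.351, θ₁=0.027, ω₁=-0.334, θ₂=0.016, ω₂=-0.080
apply F[7]=-1.165 → step 8: x=0.046, v=0.332, θ₁=0.020, ω₁=-0.303, θ₂=0.014, ω₂=-0.083
apply F[8]=-1.390 → step 9: x=0.053, v=0.311, θ₁=0.015, ω₁=-0.271, θ₂=0.013, ω₂=-0.085
apply F[9]=-1.497 → step 10: x=0.059, v=0.289, θ₁=0.010, ω₁=-0.240, θ₂=0.011, ω₂=-0.085
apply F[10]=-1.530 → step 11: x=0.064, v=0.266, θ₁=0.005, ω₁=-0.210, θ₂=0.009, ω₂=-0.084
apply F[11]=-1.515 → step 12: x=0.069, v=0.245, θ₁=0.001, ω₁=-0.182, θ₂=0.008, ω₂=-0.082
apply F[12]=-1.472 → step 13: x=0.074, v=0.224, θ₁=-0.002, ω₁=-0.156, θ₂=0.006, ω₂=-0.079
apply F[13]=-1.413 → step 14: x=0.078, v=0.204, θ₁=-0.005, ω₁=-0.133, θ₂=0.005, ω₂=-0.075
apply F[14]=-1.346 → step 15: x=0.082, v=0.186, θ₁=-0.008, ω₁=-0.113, θ₂=0.003, ω₂=-0.072
apply F[15]=-1.275 → step 16: x=0.086, v=0.169, θ₁=-0.010, ω₁=-0.094, θ₂=0.002, ω₂=-0.067
apply F[16]=-1.202 → step 17: x=0.089, v=0.153, θ₁=-0.011, ω₁=-0.078, θ₂=0.000, ω₂=-0.063
apply F[17]=-1.130 → step 18: x=0.092, v=0.138, θ₁=-0.013, ω₁=-0.063, θ₂=-0.001, ω₂=-0.058
apply F[18]=-1.061 → step 19: x=0.095, v=0.125, θ₁=-0.014, ω₁=-0.051, θ₂=-0.002, ω₂=-0.054
apply F[19]=-0.995 → step 20: x=0.097, v=0.112, θ₁=-0.015, ω₁=-0.039, θ₂=-0.003, ω₂=-0.049
apply F[20]=-0.931 → step 21: x=0.099, v=0.100, θ₁=-0.016, ω₁=-0.030, θ₂=-0.004, ω₂=-0.045
apply F[21]=-0.871 → step 22: x=0.101, v=0.090, θ₁=-0.016, ω₁=-0.021, θ₂=-0.005, ω₂=-0.041
apply F[22]=-0.814 → step 23: x=0.103, v=0.080, θ₁=-0.016, ω₁=-0.014, θ₂=-0.005, ω₂=-0.037
apply F[23]=-0.761 → step 24: x=0.104, v=0.071, θ₁=-0.017, ω₁=-0.008, θ₂=-0.006, ω₂=-0.033
apply F[24]=-0.711 → step 25: x=0.106, v=0.062, θ₁=-0.017, ω₁=-0.002, θ₂=-0.007, ω₂=-0.029
apply F[25]=-0.665 → step 26: x=0.107, v=0.054, θ₁=-0.017, ω₁=0.002, θ₂=-0.007, ω₂=-0.025
max |θ₁| = 0.068 ≤ 0.149 over all 27 states.

Answer: never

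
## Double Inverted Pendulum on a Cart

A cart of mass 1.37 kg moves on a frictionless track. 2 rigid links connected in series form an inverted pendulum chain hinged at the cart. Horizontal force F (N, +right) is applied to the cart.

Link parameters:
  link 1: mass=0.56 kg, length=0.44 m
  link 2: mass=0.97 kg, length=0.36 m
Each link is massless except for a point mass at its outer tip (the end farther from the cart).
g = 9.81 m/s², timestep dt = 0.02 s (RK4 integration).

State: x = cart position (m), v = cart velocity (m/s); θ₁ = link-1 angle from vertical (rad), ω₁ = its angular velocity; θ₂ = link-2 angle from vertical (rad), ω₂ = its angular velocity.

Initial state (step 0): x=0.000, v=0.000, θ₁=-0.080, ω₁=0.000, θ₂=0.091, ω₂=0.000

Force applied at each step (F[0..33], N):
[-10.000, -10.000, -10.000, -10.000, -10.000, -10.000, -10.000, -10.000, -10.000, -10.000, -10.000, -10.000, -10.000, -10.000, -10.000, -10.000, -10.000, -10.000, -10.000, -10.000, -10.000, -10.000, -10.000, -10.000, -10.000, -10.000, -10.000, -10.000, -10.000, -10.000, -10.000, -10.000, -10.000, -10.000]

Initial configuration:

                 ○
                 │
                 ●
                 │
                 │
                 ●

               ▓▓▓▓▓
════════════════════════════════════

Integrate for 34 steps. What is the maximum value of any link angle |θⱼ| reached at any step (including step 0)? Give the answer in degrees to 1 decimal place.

apply F[0]=-10.000 → step 1: x=-0.001, v=-0.129, θ₁=-0.079, ω₁=0.126, θ₂=0.094, ω₂=0.253
apply F[1]=-10.000 → step 2: x=-0.005, v=-0.258, θ₁=-0.075, ω₁=0.255, θ₂=0.101, ω₂=0.509
apply F[2]=-10.000 → step 3: x=-0.012, v=-0.388, θ₁=-0.069, ω₁=0.387, θ₂=0.114, ω₂=0.768
apply F[3]=-10.000 → step 4: x=-0.021, v=-0.521, θ₁=-0.059, ω₁=0.526, θ₂=0.132, ω₂=1.032
apply F[4]=-10.000 → step 5: x=-0.032, v=-0.656, θ₁=-0.047, ω₁=0.674, θ₂=0.155, ω₂=1.302
apply F[5]=-10.000 → step 6: x=-0.047, v=-0.794, θ₁=-0.032, ω₁=0.835, θ₂=0.184, ω₂=1.577
apply F[6]=-10.000 → step 7: x=-0.064, v=-0.936, θ₁=-0.014, ω₁=1.013, θ₂=0.218, ω₂=1.855
apply F[7]=-10.000 → step 8: x=-0.084, v=-1.081, θ₁=0.008, ω₁=1.213, θ₂=0.258, ω₂=2.132
apply F[8]=-10.000 → step 9: x=-0.108, v=-1.231, θ₁=0.035, ω₁=1.439, θ₂=0.304, ω₂=2.402
apply F[9]=-10.000 → step 10: x=-0.134, v=-1.383, θ₁=0.066, ω₁=1.699, θ₂=0.354, ω₂=2.657
apply F[10]=-10.000 → step 11: x=-0.163, v=-1.539, θ₁=0.103, ω₁=1.999, θ₂=0.410, ω₂=2.887
apply F[11]=-10.000 → step 12: x=-0.195, v=-1.696, θ₁=0.146, ω₁=2.342, θ₂=0.469, ω₂=3.079
apply F[12]=-10.000 → step 13: x=-0.231, v=-1.853, θ₁=0.197, ω₁=2.734, θ₂=0.532, ω₂=3.218
apply F[13]=-10.000 → step 14: x=-0.269, v=-2.006, θ₁=0.256, ω₁=3.174, θ₂=0.598, ω₂=3.291
apply F[14]=-10.000 → step 15: x=-0.311, v=-2.151, θ₁=0.324, ω₁=3.658, θ₂=0.664, ω₂=3.285
apply F[15]=-10.000 → step 16: x=-0.355, v=-2.282, θ₁=0.403, ω₁=4.175, θ₂=0.729, ω₂=3.194
apply F[16]=-10.000 → step 17: x=-0.402, v=-2.392, θ₁=0.491, ω₁=4.709, θ₂=0.791, ω₂=3.021
apply F[17]=-10.000 → step 18: x=-0.451, v=-2.473, θ₁=0.591, ω₁=5.238, θ₂=0.849, ω₂=2.785
apply F[18]=-10.000 → step 19: x=-0.501, v=-2.516, θ₁=0.701, ω₁=5.735, θ₂=0.902, ω₂=2.522
apply F[19]=-10.000 → step 20: x=-0.551, v=-2.517, θ₁=0.820, ω₁=6.175, θ₂=0.950, ω₂=2.286
apply F[20]=-10.000 → step 21: x=-0.601, v=-2.475, θ₁=0.947, ω₁=6.539, θ₂=0.994, ω₂=2.140
apply F[21]=-10.000 → step 22: x=-0.650, v=-2.393, θ₁=1.081, ω₁=6.821, θ₂=1.037, ω₂=2.138
apply F[22]=-10.000 → step 23: x=-0.697, v=-2.279, θ₁=1.220, ω₁=7.025, θ₂=1.081, ω₂=2.316
apply F[23]=-10.000 → step 24: x=-0.741, v=-2.139, θ₁=1.362, ω₁=7.164, θ₂=1.131, ω₂=2.689
apply F[24]=-10.000 → step 25: x=-0.782, v=-1.979, θ₁=1.506, ω₁=7.248, θ₂=1.190, ω₂=3.258
apply F[25]=-10.000 → step 26: x=-0.820, v=-1.804, θ₁=1.651, ω₁=7.281, θ₂=1.262, ω₂=4.014
apply F[26]=-10.000 → step 27: x=-0.854, v=-1.615, θ₁=1.797, ω₁=7.258, θ₂=1.351, ω₂=4.954
apply F[27]=-10.000 → step 28: x=-0.884, v=-1.410, θ₁=1.941, ω₁=7.160, θ₂=1.461, ω₂=6.074
apply F[28]=-10.000 → step 29: x=-0.910, v=-1.186, θ₁=2.082, ω₁=6.966, θ₂=1.596, ω₂=7.371
apply F[29]=-10.000 → step 30: x=-0.932, v=-0.938, θ₁=2.219, ω₁=6.658, θ₂=1.757, ω₂=8.842
apply F[30]=-10.000 → step 31: x=-0.948, v=-0.653, θ₁=2.348, ω₁=6.250, θ₂=1.950, ω₂=10.467
apply F[31]=-10.000 → step 32: x=-0.957, v=-0.310, θ₁=2.469, ω₁=5.854, θ₂=2.177, ω₂=12.157
apply F[32]=-10.000 → step 33: x=-0.960, v=0.109, θ₁=2.584, ω₁=5.776, θ₂=2.435, ω₂=13.614
apply F[33]=-10.000 → step 34: x=-0.953, v=0.575, θ₁=2.705, ω₁=6.481, θ₂=2.715, ω₂=14.193
Max |angle| over trajectory = 2.715 rad = 155.6°.

Answer: 155.6°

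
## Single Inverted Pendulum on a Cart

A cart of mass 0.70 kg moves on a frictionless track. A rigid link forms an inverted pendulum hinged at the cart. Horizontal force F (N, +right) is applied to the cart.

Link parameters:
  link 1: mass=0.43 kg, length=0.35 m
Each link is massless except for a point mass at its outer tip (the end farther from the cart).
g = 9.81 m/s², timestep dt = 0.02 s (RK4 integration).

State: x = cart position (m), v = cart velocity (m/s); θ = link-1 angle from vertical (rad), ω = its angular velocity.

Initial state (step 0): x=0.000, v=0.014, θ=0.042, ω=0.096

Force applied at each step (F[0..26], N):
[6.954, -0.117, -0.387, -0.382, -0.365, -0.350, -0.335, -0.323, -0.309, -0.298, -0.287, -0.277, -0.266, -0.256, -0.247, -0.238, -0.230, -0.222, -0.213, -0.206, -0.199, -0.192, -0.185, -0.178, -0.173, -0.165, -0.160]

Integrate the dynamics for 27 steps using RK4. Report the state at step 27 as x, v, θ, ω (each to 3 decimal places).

Answer: x=0.053, v=0.032, θ=-0.013, ω=0.012

Derivation:
apply F[0]=+6.954 → step 1: x=0.002, v=0.208, θ=0.039, ω=-0.433
apply F[1]=-0.117 → step 2: x=0.006, v=0.200, θ=0.030, ω=-0.393
apply F[2]=-0.387 → step 3: x=0.010, v=0.186, θ=0.023, ω=-0.337
apply F[3]=-0.382 → step 4: x=0.014, v=0.173, θ=0.017, ω=-0.288
apply F[4]=-0.365 → step 5: x=0.017, v=0.160, θ=0.012, ω=-0.245
apply F[5]=-0.350 → step 6: x=0.020, v=0.149, θ=0.007, ω=-0.209
apply F[6]=-0.335 → step 7: x=0.023, v=0.139, θ=0.003, ω=-0.177
apply F[7]=-0.323 → step 8: x=0.026, v=0.130, θ=-0.000, ω=-0.149
apply F[8]=-0.309 → step 9: x=0.028, v=0.121, θ=-0.003, ω=-0.125
apply F[9]=-0.298 → step 10: x=0.031, v=0.113, θ=-0.005, ω=-0.104
apply F[10]=-0.287 → step 11: x=0.033, v=0.106, θ=-0.007, ω=-0.087
apply F[11]=-0.277 → step 12: x=0.035, v=0.099, θ=-0.009, ω=-0.071
apply F[12]=-0.266 → step 13: x=0.037, v=0.092, θ=-0.010, ω=-0.058
apply F[13]=-0.256 → step 14: x=0.038, v=0.086, θ=-0.011, ω=-0.046
apply F[14]=-0.247 → step 15: x=0.040, v=0.080, θ=-0.012, ω=-0.037
apply F[15]=-0.238 → step 16: x=0.042, v=0.075, θ=-0.012, ω=-0.028
apply F[16]=-0.230 → step 17: x=0.043, v=0.070, θ=-0.013, ω=-0.021
apply F[17]=-0.222 → step 18: x=0.045, v=0.065, θ=-0.013, ω=-0.014
apply F[18]=-0.213 → step 19: x=0.046, v=0.061, θ=-0.013, ω=-0.009
apply F[19]=-0.206 → step 20: x=0.047, v=0.057, θ=-0.014, ω=-0.005
apply F[20]=-0.199 → step 21: x=0.048, v=0.052, θ=-0.014, ω=-0.001
apply F[21]=-0.192 → step 22: x=0.049, v=0.049, θ=-0.014, ω=0.002
apply F[22]=-0.185 → step 23: x=0.050, v=0.045, θ=-0.014, ω=0.005
apply F[23]=-0.178 → step 24: x=0.051, v=0.042, θ=-0.013, ω=0.008
apply F[24]=-0.173 → step 25: x=0.052, v=0.038, θ=-0.013, ω=0.010
apply F[25]=-0.165 → step 26: x=0.052, v=0.035, θ=-0.013, ω=0.011
apply F[26]=-0.160 → step 27: x=0.053, v=0.032, θ=-0.013, ω=0.012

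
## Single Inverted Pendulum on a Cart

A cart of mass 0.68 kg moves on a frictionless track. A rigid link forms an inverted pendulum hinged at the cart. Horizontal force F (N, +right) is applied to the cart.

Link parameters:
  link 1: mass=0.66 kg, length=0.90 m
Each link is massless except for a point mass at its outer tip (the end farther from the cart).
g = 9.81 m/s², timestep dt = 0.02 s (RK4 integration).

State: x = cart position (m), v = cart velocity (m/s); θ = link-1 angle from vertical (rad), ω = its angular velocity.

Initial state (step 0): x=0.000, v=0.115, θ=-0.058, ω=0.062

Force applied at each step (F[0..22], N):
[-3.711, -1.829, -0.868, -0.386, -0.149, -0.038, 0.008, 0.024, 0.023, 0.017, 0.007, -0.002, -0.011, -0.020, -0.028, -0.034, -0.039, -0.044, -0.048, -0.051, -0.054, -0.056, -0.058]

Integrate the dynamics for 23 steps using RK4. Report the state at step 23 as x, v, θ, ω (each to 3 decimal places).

Answer: x=-0.001, v=0.019, θ=-0.011, ω=0.030

Derivation:
apply F[0]=-3.711 → step 1: x=0.001, v=0.017, θ=-0.056, ω=0.158
apply F[1]=-1.829 → step 2: x=0.001, v=-0.026, θ=-0.052, ω=0.195
apply F[2]=-0.868 → step 3: x=0.001, v=-0.042, θ=-0.048, ω=0.201
apply F[3]=-0.386 → step 4: x=-0.000, v=-0.045, θ=-0.044, ω=0.194
apply F[4]=-0.149 → step 5: x=-0.001, v=-0.041, θ=-0.041, ω=0.181
apply F[5]=-0.038 → step 6: x=-0.002, v=-0.035, θ=-0.037, ω=0.165
apply F[6]=+0.008 → step 7: x=-0.003, v=-0.028, θ=-0.034, ω=0.150
apply F[7]=+0.024 → step 8: x=-0.003, v=-0.021, θ=-0.031, ω=0.135
apply F[8]=+0.023 → step 9: x=-0.003, v=-0.015, θ=-0.029, ω=0.122
apply F[9]=+0.017 → step 10: x=-0.004, v=-0.009, θ=-0.026, ω=0.109
apply F[10]=+0.007 → step 11: x=-0.004, v=-0.004, θ=-0.024, ω=0.098
apply F[11]=-0.002 → step 12: x=-0.004, v=0.000, θ=-0.022, ω=0.088
apply F[12]=-0.011 → step 13: x=-0.004, v=0.004, θ=-0.021, ω=0.080
apply F[13]=-0.020 → step 14: x=-0.004, v=0.007, θ=-0.019, ω=0.072
apply F[14]=-0.028 → step 15: x=-0.004, v=0.010, θ=-0.018, ω=0.065
apply F[15]=-0.034 → step 16: x=-0.003, v=0.012, θ=-0.017, ω=0.058
apply F[16]=-0.039 → step 17: x=-0.003, v=0.014, θ=-0.015, ω=0.053
apply F[17]=-0.044 → step 18: x=-0.003, v=0.016, θ=-0.014, ω=0.048
apply F[18]=-0.048 → step 19: x=-0.002, v=0.017, θ=-0.014, ω=0.043
apply F[19]=-0.051 → step 20: x=-0.002, v=0.018, θ=-0.013, ω=0.039
apply F[20]=-0.054 → step 21: x=-0.002, v=0.019, θ=-0.012, ω=0.036
apply F[21]=-0.056 → step 22: x=-0.001, v=0.019, θ=-0.011, ω=0.033
apply F[22]=-0.058 → step 23: x=-0.001, v=0.019, θ=-0.011, ω=0.030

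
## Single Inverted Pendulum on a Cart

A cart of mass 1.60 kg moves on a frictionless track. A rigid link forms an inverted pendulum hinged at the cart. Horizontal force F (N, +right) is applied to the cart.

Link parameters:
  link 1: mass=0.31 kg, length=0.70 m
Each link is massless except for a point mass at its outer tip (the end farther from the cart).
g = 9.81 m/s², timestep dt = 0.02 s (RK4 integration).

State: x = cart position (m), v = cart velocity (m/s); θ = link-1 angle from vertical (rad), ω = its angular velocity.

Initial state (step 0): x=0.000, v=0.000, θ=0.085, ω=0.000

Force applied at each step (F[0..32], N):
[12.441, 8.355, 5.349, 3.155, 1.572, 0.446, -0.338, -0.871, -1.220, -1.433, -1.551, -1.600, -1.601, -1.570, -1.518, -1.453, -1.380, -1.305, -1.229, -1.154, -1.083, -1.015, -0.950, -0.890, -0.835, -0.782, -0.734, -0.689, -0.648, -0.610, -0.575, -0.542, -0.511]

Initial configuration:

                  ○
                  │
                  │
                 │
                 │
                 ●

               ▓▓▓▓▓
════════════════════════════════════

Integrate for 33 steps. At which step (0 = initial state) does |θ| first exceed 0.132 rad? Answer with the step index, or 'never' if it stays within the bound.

Answer: never

Derivation:
apply F[0]=+12.441 → step 1: x=0.002, v=0.152, θ=0.083, ω=-0.193
apply F[1]=+8.355 → step 2: x=0.006, v=0.253, θ=0.078, ω=-0.315
apply F[2]=+5.349 → step 3: x=0.011, v=0.317, θ=0.071, ω=-0.385
apply F[3]=+3.155 → step 4: x=0.018, v=0.354, θ=0.063, ω=-0.419
apply F[4]=+1.572 → step 5: x=0.025, v=0.372, θ=0.055, ω=-0.427
apply F[5]=+0.446 → step 6: x=0.033, v=0.375, θ=0.046, ω=-0.418
apply F[6]=-0.338 → step 7: x=0.040, v=0.370, θ=0.038, ω=-0.398
apply F[7]=-0.871 → step 8: x=0.047, v=0.357, θ=0.030, ω=-0.371
apply F[8]=-1.220 → step 9: x=0.054, v=0.341, θ=0.023, ω=-0.341
apply F[9]=-1.433 → step 10: x=0.061, v=0.323, θ=0.017, ω=-0.308
apply F[10]=-1.551 → step 11: x=0.067, v=0.303, θ=0.011, ω=-0.276
apply F[11]=-1.600 → step 12: x=0.073, v=0.282, θ=0.006, ω=-0.245
apply F[12]=-1.601 → step 13: x=0.079, v=0.262, θ=0.001, ω=-0.215
apply F[13]=-1.570 → step 14: x=0.084, v=0.243, θ=-0.003, ω=-0.187
apply F[14]=-1.518 → step 15: x=0.088, v=0.224, θ=-0.007, ω=-0.162
apply F[15]=-1.453 → step 16: x=0.093, v=0.206, θ=-0.010, ω=-0.139
apply F[16]=-1.380 → step 17: x=0.097, v=0.189, θ=-0.012, ω=-0.118
apply F[17]=-1.305 → step 18: x=0.100, v=0.173, θ=-0.014, ω=-0.099
apply F[18]=-1.229 → step 19: x=0.104, v=0.159, θ=-0.016, ω=-0.082
apply F[19]=-1.154 → step 20: x=0.107, v=0.145, θ=-0.018, ω=-0.067
apply F[20]=-1.083 → step 21: x=0.109, v=0.132, θ=-0.019, ω=-0.054
apply F[21]=-1.015 → step 22: x=0.112, v=0.120, θ=-0.020, ω=-0.042
apply F[22]=-0.950 → step 23: x=0.114, v=0.109, θ=-0.020, ω=-0.032
apply F[23]=-0.890 → step 24: x=0.116, v=0.098, θ=-0.021, ω=-0.023
apply F[24]=-0.835 → step 25: x=0.118, v=0.089, θ=-0.021, ω=-0.015
apply F[25]=-0.782 → step 26: x=0.120, v=0.080, θ=-0.022, ω=-0.008
apply F[26]=-0.734 → step 27: x=0.121, v=0.072, θ=-0.022, ω=-0.002
apply F[27]=-0.689 → step 28: x=0.123, v=0.064, θ=-0.022, ω=0.003
apply F[28]=-0.648 → step 29: x=0.124, v=0.056, θ=-0.022, ω=0.007
apply F[29]=-0.610 → step 30: x=0.125, v=0.050, θ=-0.021, ω=0.011
apply F[30]=-0.575 → step 31: x=0.126, v=0.043, θ=-0.021, ω=0.014
apply F[31]=-0.542 → step 32: x=0.127, v=0.037, θ=-0.021, ω=0.016
apply F[32]=-0.511 → step 33: x=0.127, v=0.032, θ=-0.021, ω=0.019
max |θ| = 0.085 ≤ 0.132 over all 34 states.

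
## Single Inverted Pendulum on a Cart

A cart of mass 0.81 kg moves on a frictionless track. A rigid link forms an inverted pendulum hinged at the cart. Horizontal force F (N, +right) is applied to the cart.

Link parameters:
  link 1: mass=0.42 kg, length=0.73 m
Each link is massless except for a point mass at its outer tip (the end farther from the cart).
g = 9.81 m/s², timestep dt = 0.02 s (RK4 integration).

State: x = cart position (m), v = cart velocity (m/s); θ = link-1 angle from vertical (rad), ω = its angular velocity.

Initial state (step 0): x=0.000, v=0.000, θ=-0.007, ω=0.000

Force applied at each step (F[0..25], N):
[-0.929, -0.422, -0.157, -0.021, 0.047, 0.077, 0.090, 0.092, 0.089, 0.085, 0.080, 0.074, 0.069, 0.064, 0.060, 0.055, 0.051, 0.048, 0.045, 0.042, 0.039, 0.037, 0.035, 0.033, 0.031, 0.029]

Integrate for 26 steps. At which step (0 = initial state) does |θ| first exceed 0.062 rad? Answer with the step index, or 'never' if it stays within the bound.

apply F[0]=-0.929 → step 1: x=-0.000, v=-0.022, θ=-0.007, ω=0.029
apply F[1]=-0.422 → step 2: x=-0.001, v=-0.032, θ=-0.006, ω=0.040
apply F[2]=-0.157 → step 3: x=-0.001, v=-0.035, θ=-0.005, ω=0.043
apply F[3]=-0.021 → step 4: x=-0.002, v=-0.035, θ=-0.004, ω=0.042
apply F[4]=+0.047 → step 5: x=-0.003, v=-0.034, θ=-0.004, ω=0.039
apply F[5]=+0.077 → step 6: x=-0.003, v=-0.032, θ=-0.003, ω=0.035
apply F[6]=+0.090 → step 7: x=-0.004, v=-0.029, θ=-0.002, ω=0.031
apply F[7]=+0.092 → step 8: x=-0.005, v=-0.027, θ=-0.002, ω=0.027
apply F[8]=+0.089 → step 9: x=-0.005, v=-0.024, θ=-0.001, ω=0.024
apply F[9]=+0.085 → step 10: x=-0.006, v=-0.022, θ=-0.001, ω=0.020
apply F[10]=+0.080 → step 11: x=-0.006, v=-0.020, θ=-0.000, ω=0.017
apply F[11]=+0.074 → step 12: x=-0.006, v=-0.018, θ=0.000, ω=0.015
apply F[12]=+0.069 → step 13: x=-0.007, v=-0.017, θ=0.000, ω=0.013
apply F[13]=+0.064 → step 14: x=-0.007, v=-0.015, θ=0.001, ω=0.011
apply F[14]=+0.060 → step 15: x=-0.007, v=-0.014, θ=0.001, ω=0.009
apply F[15]=+0.055 → step 16: x=-0.008, v=-0.012, θ=0.001, ω=0.007
apply F[16]=+0.051 → step 17: x=-0.008, v=-0.011, θ=0.001, ω=0.006
apply F[17]=+0.048 → step 18: x=-0.008, v=-0.010, θ=0.001, ω=0.005
apply F[18]=+0.045 → step 19: x=-0.008, v=-0.009, θ=0.001, ω=0.004
apply F[19]=+0.042 → step 20: x=-0.008, v=-0.008, θ=0.001, ω=0.003
apply F[20]=+0.039 → step 21: x=-0.009, v=-0.007, θ=0.001, ω=0.002
apply F[21]=+0.037 → step 22: x=-0.009, v=-0.007, θ=0.001, ω=0.002
apply F[22]=+0.035 → step 23: x=-0.009, v=-0.006, θ=0.001, ω=0.001
apply F[23]=+0.033 → step 24: x=-0.009, v=-0.005, θ=0.002, ω=0.001
apply F[24]=+0.031 → step 25: x=-0.009, v=-0.005, θ=0.002, ω=0.000
apply F[25]=+0.029 → step 26: x=-0.009, v=-0.004, θ=0.002, ω=-0.000
max |θ| = 0.007 ≤ 0.062 over all 27 states.

Answer: never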